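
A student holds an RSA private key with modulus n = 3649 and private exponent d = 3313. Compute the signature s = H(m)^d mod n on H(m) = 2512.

1797

(H(m))^2 ≡ 2512^2 = 6310144 ≡ 1023
(H(m))^4 ≡ 1023^2 = 1046529 ≡ 2915
(H(m))^8 ≡ 2915^2 = 8497225 ≡ 2353
(H(m))^16 ≡ 2353^2 = 5536609 ≡ 1076
(H(m))^32 ≡ 1076^2 = 1157776 ≡ 1043
(H(m))^64 ≡ 1043^2 = 1087849 ≡ 447
(H(m))^128 ≡ 447^2 = 199809 ≡ 2763
(H(m))^256 ≡ 2763^2 = 7634169 ≡ 461
(H(m))^512 ≡ 461^2 = 212521 ≡ 879
(H(m))^1024 ≡ 879^2 = 772641 ≡ 2702
(H(m))^2048 ≡ 2702^2 = 7300804 ≡ 2804
3313 = 2048 + 1024 + 128 + 64 + 32 + 16 + 1, so (H(m))^3313 ≡ 2804·2702·2763·447·1043·1076·2512 ≡ 1797 (mod 3649)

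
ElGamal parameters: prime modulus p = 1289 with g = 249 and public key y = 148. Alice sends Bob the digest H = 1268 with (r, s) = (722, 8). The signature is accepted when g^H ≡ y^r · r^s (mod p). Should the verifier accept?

Left side g^H mod p:
249^2 = 62001 ≡ 129
249^4 ≡ 129^2 = 16641 ≡ 1173
249^8 ≡ 1173^2 = 1375929 ≡ 566
249^16 ≡ 566^2 = 320356 ≡ 684
249^32 ≡ 684^2 = 467856 ≡ 1238
249^64 ≡ 1238^2 = 1532644 ≡ 23
249^128 ≡ 23^2 = 529
249^256 ≡ 529^2 = 279841 ≡ 128
249^512 ≡ 128^2 = 16384 ≡ 916
249^1024 ≡ 916^2 = 839056 ≡ 1206
1268 = 1024 + 128 + 64 + 32 + 16 + 4, so 249^1268 ≡ 1206·529·23·1238·684·1173 ≡ 1161 (mod 1289)
Right side y^r · r^s mod p:
148^2 = 21904 ≡ 1280
148^4 ≡ 1280^2 = 1638400 ≡ 81
148^8 ≡ 81^2 = 6561 ≡ 116
148^16 ≡ 116^2 = 13456 ≡ 566
148^32 ≡ 566^2 = 320356 ≡ 684
148^64 ≡ 684^2 = 467856 ≡ 1238
148^128 ≡ 1238^2 = 1532644 ≡ 23
148^256 ≡ 23^2 = 529
148^512 ≡ 529^2 = 279841 ≡ 128
722 = 512 + 128 + 64 + 16 + 2, so 148^722 ≡ 128·23·1238·566·1280 ≡ 230 (mod 1289)
722^2 = 521284 ≡ 528
722^4 ≡ 528^2 = 278784 ≡ 360
722^8 ≡ 360^2 = 129600 ≡ 700
230·700 = 161000 ≡ 1164 (mod 1289)
1161 ≠ 1164, so verification fails.

reject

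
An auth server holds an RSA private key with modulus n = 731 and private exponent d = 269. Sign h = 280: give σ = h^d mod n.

Squares mod 731: h^1≡280, h^2≡183, h^4≡594, h^8≡494, h^16≡613, h^32≡35, h^64≡494, h^128≡613, h^256≡35
269 = 256 + 8 + 4 + 1, so h^269 ≡ 35·494·594·280 ≡ 672 (mod 731)

672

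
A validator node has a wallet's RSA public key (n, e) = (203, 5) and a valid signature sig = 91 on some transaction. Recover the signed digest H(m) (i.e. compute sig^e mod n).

Squares mod 203: sig^1≡91, sig^2≡161, sig^4≡140
5 = 4 + 1, so sig^5 ≡ 140·91 ≡ 154 (mod 203)

154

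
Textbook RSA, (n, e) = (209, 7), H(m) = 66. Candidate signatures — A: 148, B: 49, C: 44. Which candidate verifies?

Candidate A: Squares mod 209: 148^1≡148, 148^2≡168, 148^4≡9; 7 = 4 + 2 + 1, so 148^7 ≡ 9·168·148 ≡ 146 (mod 209)
Candidate B: Squares mod 209: 49^1≡49, 49^2≡102, 49^4≡163; 7 = 4 + 2 + 1, so 49^7 ≡ 163·102·49 ≡ 201 (mod 209)
Candidate C: Squares mod 209: 44^1≡44, 44^2≡55, 44^4≡99; 7 = 4 + 2 + 1, so 44^7 ≡ 99·55·44 ≡ 66 (mod 209)
  → matches H(m) = 66

C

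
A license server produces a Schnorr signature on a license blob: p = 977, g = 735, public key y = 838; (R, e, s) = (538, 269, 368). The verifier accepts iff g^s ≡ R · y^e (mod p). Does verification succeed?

g^s mod p:
735^2 = 540225 ≡ 921
735^4 ≡ 921^2 = 848241 ≡ 205
735^8 ≡ 205^2 = 42025 ≡ 14
735^16 ≡ 14^2 = 196
735^32 ≡ 196^2 = 38416 ≡ 313
735^64 ≡ 313^2 = 97969 ≡ 269
735^128 ≡ 269^2 = 72361 ≡ 63
735^256 ≡ 63^2 = 3969 ≡ 61
368 = 256 + 64 + 32 + 16, so 735^368 ≡ 61·269·313·196 ≡ 543 (mod 977)
R · y^e mod p:
838^2 = 702244 ≡ 758
838^4 ≡ 758^2 = 574564 ≡ 88
838^8 ≡ 88^2 = 7744 ≡ 905
838^16 ≡ 905^2 = 819025 ≡ 299
838^32 ≡ 299^2 = 89401 ≡ 494
838^64 ≡ 494^2 = 244036 ≡ 763
838^128 ≡ 763^2 = 582169 ≡ 854
838^256 ≡ 854^2 = 729316 ≡ 474
269 = 256 + 8 + 4 + 1, so 838^269 ≡ 474·905·88·838 ≡ 159 (mod 977)
538·159 = 85542 ≡ 543 (mod 977)
543 ≡ 543 (mod 977); signature holds.

passes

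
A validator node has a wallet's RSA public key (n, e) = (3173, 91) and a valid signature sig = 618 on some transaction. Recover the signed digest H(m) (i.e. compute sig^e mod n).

2214

sig^2 ≡ 618^2 = 381924 ≡ 1164
sig^4 ≡ 1164^2 = 1354896 ≡ 25
sig^8 ≡ 25^2 = 625
sig^16 ≡ 625^2 = 390625 ≡ 346
sig^32 ≡ 346^2 = 119716 ≡ 2315
sig^64 ≡ 2315^2 = 5359225 ≡ 28
91 = 64 + 16 + 8 + 2 + 1, so sig^91 ≡ 28·346·625·1164·618 ≡ 2214 (mod 3173)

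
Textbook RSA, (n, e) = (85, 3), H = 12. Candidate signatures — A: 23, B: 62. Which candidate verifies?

A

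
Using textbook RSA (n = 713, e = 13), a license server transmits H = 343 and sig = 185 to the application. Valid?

no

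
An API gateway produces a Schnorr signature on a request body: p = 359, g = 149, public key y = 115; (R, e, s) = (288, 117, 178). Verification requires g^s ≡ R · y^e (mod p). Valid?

no

g^s mod p:
149^178 mod 359 = 306
R · y^e mod p:
115^117 mod 359 = 25
288·25 = 7200 ≡ 20 (mod 359)
306 ≠ 20; the check fails.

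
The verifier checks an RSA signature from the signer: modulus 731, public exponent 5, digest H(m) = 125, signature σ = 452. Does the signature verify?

Squares mod 731: σ^1≡452, σ^2≡355, σ^4≡293
5 = 4 + 1, so σ^5 ≡ 293·452 ≡ 125 (mod 731)
σ^5 mod 731 = 125 matches H(m).

verifies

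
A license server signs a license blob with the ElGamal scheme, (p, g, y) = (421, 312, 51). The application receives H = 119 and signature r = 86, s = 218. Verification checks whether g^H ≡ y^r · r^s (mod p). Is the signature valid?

invalid

Left side g^H mod p:
312^2 = 97344 ≡ 93
312^4 ≡ 93^2 = 8649 ≡ 229
312^8 ≡ 229^2 = 52441 ≡ 237
312^16 ≡ 237^2 = 56169 ≡ 176
312^32 ≡ 176^2 = 30976 ≡ 243
312^64 ≡ 243^2 = 59049 ≡ 109
119 = 64 + 32 + 16 + 4 + 2 + 1, so 312^119 ≡ 109·243·176·229·93·312 ≡ 401 (mod 421)
Right side y^r · r^s mod p:
51^2 = 2601 ≡ 75
51^4 ≡ 75^2 = 5625 ≡ 152
51^8 ≡ 152^2 = 23104 ≡ 370
51^16 ≡ 370^2 = 136900 ≡ 75
51^32 ≡ 75^2 = 5625 ≡ 152
51^64 ≡ 152^2 = 23104 ≡ 370
86 = 64 + 16 + 4 + 2, so 51^86 ≡ 370·75·152·75 ≡ 75 (mod 421)
86^2 = 7396 ≡ 239
86^4 ≡ 239^2 = 57121 ≡ 286
86^8 ≡ 286^2 = 81796 ≡ 122
86^16 ≡ 122^2 = 14884 ≡ 149
86^32 ≡ 149^2 = 22201 ≡ 309
86^64 ≡ 309^2 = 95481 ≡ 335
86^128 ≡ 335^2 = 112225 ≡ 239
218 = 128 + 64 + 16 + 8 + 2, so 86^218 ≡ 239·335·149·122·239 ≡ 122 (mod 421)
75·122 = 9150 ≡ 309 (mod 421)
401 ≠ 309, so verification fails.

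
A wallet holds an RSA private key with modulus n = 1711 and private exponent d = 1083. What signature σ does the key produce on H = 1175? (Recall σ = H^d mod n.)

H^2 ≡ 1175^2 = 1380625 ≡ 1559
H^4 ≡ 1559^2 = 2430481 ≡ 861
H^8 ≡ 861^2 = 741321 ≡ 458
H^16 ≡ 458^2 = 209764 ≡ 1022
H^32 ≡ 1022^2 = 1044484 ≡ 774
H^64 ≡ 774^2 = 599076 ≡ 226
H^128 ≡ 226^2 = 51076 ≡ 1457
H^256 ≡ 1457^2 = 2122849 ≡ 1209
H^512 ≡ 1209^2 = 1461681 ≡ 487
H^1024 ≡ 487^2 = 237169 ≡ 1051
1083 = 1024 + 32 + 16 + 8 + 2 + 1, so H^1083 ≡ 1051·774·1022·458·1559·1175 ≡ 1353 (mod 1711)

1353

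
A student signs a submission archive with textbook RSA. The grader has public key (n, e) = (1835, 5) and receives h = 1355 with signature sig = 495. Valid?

no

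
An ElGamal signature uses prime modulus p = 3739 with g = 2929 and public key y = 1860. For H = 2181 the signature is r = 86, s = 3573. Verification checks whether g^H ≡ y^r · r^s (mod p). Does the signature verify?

does not verify

Left side g^H mod p:
2929^2 = 8579041 ≡ 1775
2929^4 ≡ 1775^2 = 3150625 ≡ 2387
2929^8 ≡ 2387^2 = 5697769 ≡ 3272
2929^16 ≡ 3272^2 = 10705984 ≡ 1227
2929^32 ≡ 1227^2 = 1505529 ≡ 2451
2929^64 ≡ 2451^2 = 6007401 ≡ 2567
2929^128 ≡ 2567^2 = 6589489 ≡ 1371
2929^256 ≡ 1371^2 = 1879641 ≡ 2663
2929^512 ≡ 2663^2 = 7091569 ≡ 2425
2929^1024 ≡ 2425^2 = 5880625 ≡ 2917
2929^2048 ≡ 2917^2 = 8508889 ≡ 2664
2181 = 2048 + 128 + 4 + 1, so 2929^2181 ≡ 2664·1371·2387·2929 ≡ 2744 (mod 3739)
Right side y^r · r^s mod p:
1860^2 = 3459600 ≡ 1025
1860^4 ≡ 1025^2 = 1050625 ≡ 3705
1860^8 ≡ 3705^2 = 13727025 ≡ 1156
1860^16 ≡ 1156^2 = 1336336 ≡ 1513
1860^32 ≡ 1513^2 = 2289169 ≡ 901
1860^64 ≡ 901^2 = 811801 ≡ 438
86 = 64 + 16 + 4 + 2, so 1860^86 ≡ 438·1513·3705·1025 ≡ 1045 (mod 3739)
86^2 = 7396 ≡ 3657
86^4 ≡ 3657^2 = 13373649 ≡ 2985
86^8 ≡ 2985^2 = 8910225 ≡ 188
86^16 ≡ 188^2 = 35344 ≡ 1693
86^32 ≡ 1693^2 = 2866249 ≡ 2175
86^64 ≡ 2175^2 = 4730625 ≡ 790
86^128 ≡ 790^2 = 624100 ≡ 3426
86^256 ≡ 3426^2 = 11737476 ≡ 755
86^512 ≡ 755^2 = 570025 ≡ 1697
86^1024 ≡ 1697^2 = 2879809 ≡ 779
86^2048 ≡ 779^2 = 606841 ≡ 1123
3573 = 2048 + 1024 + 256 + 128 + 64 + 32 + 16 + 4 + 1, so 86^3573 ≡ 1123·779·755·3426·790·2175·1693·2985·86 ≡ 1331 (mod 3739)
1045·1331 = 1390895 ≡ 3726 (mod 3739)
2744 ≠ 3726, so verification fails.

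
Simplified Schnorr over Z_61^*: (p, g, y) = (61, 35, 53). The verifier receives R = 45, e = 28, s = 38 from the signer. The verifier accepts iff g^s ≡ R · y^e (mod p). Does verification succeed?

g^s mod p:
Squares mod 61: 35^1≡35, 35^2≡5, 35^4≡25, 35^8≡15, 35^16≡42, 35^32≡56
38 = 32 + 4 + 2, so 35^38 ≡ 56·25·5 ≡ 46 (mod 61)
R · y^e mod p:
Squares mod 61: 53^1≡53, 53^2≡3, 53^4≡9, 53^8≡20, 53^16≡34
28 = 16 + 8 + 4, so 53^28 ≡ 34·20·9 ≡ 20 (mod 61)
45·20 = 900 ≡ 46 (mod 61)
46 ≡ 46 (mod 61); signature holds.

passes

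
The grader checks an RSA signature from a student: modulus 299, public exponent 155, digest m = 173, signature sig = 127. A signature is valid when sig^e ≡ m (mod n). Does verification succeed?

sig^2 ≡ 127^2 = 16129 ≡ 282
sig^4 ≡ 282^2 = 79524 ≡ 289
sig^8 ≡ 289^2 = 83521 ≡ 100
sig^16 ≡ 100^2 = 10000 ≡ 133
sig^32 ≡ 133^2 = 17689 ≡ 48
sig^64 ≡ 48^2 = 2304 ≡ 211
sig^128 ≡ 211^2 = 44521 ≡ 269
155 = 128 + 16 + 8 + 2 + 1, so sig^155 ≡ 269·133·100·282·127 ≡ 173 (mod 299)
173 = m, so the signature checks out.

passes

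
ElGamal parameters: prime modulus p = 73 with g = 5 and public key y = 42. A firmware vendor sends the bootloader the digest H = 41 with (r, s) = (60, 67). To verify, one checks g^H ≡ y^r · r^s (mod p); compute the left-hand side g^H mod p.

14

5^2 = 25
5^4 ≡ 25^2 = 625 ≡ 41
5^8 ≡ 41^2 = 1681 ≡ 2
5^16 ≡ 2^2 = 4
5^32 ≡ 4^2 = 16
41 = 32 + 8 + 1, so 5^41 ≡ 16·2·5 ≡ 14 (mod 73)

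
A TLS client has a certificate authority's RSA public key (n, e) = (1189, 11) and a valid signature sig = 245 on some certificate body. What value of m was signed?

1106

sig^2 ≡ 245^2 = 60025 ≡ 575
sig^4 ≡ 575^2 = 330625 ≡ 83
sig^8 ≡ 83^2 = 6889 ≡ 944
11 = 8 + 2 + 1, so sig^11 ≡ 944·575·245 ≡ 1106 (mod 1189)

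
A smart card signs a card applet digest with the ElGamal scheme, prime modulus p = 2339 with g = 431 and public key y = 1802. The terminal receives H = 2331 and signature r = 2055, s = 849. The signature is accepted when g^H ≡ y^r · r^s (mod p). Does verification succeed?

passes

Left side g^H mod p:
431^2 = 185761 ≡ 980
431^4 ≡ 980^2 = 960400 ≡ 1410
431^8 ≡ 1410^2 = 1988100 ≡ 2289
431^16 ≡ 2289^2 = 5239521 ≡ 161
431^32 ≡ 161^2 = 25921 ≡ 192
431^64 ≡ 192^2 = 36864 ≡ 1779
431^128 ≡ 1779^2 = 3164841 ≡ 174
431^256 ≡ 174^2 = 30276 ≡ 2208
431^512 ≡ 2208^2 = 4875264 ≡ 788
431^1024 ≡ 788^2 = 620944 ≡ 1109
431^2048 ≡ 1109^2 = 1229881 ≡ 1906
2331 = 2048 + 256 + 16 + 8 + 2 + 1, so 431^2331 ≡ 1906·2208·161·2289·980·431 ≡ 1348 (mod 2339)
Right side y^r · r^s mod p:
1802^2 = 3247204 ≡ 672
1802^4 ≡ 672^2 = 451584 ≡ 157
1802^8 ≡ 157^2 = 24649 ≡ 1259
1802^16 ≡ 1259^2 = 1585081 ≡ 1578
1802^32 ≡ 1578^2 = 2490084 ≡ 1388
1802^64 ≡ 1388^2 = 1926544 ≡ 1547
1802^128 ≡ 1547^2 = 2393209 ≡ 412
1802^256 ≡ 412^2 = 169744 ≡ 1336
1802^512 ≡ 1336^2 = 1784896 ≡ 239
1802^1024 ≡ 239^2 = 57121 ≡ 985
1802^2048 ≡ 985^2 = 970225 ≡ 1879
2055 = 2048 + 4 + 2 + 1, so 1802^2055 ≡ 1879·157·672·1802 ≡ 1636 (mod 2339)
2055^2 = 4223025 ≡ 1130
2055^4 ≡ 1130^2 = 1276900 ≡ 2145
2055^8 ≡ 2145^2 = 4601025 ≡ 212
2055^16 ≡ 212^2 = 44944 ≡ 503
2055^32 ≡ 503^2 = 253009 ≡ 397
2055^64 ≡ 397^2 = 157609 ≡ 896
2055^128 ≡ 896^2 = 802816 ≡ 539
2055^256 ≡ 539^2 = 290521 ≡ 485
2055^512 ≡ 485^2 = 235225 ≡ 1325
849 = 512 + 256 + 64 + 16 + 1, so 2055^849 ≡ 1325·485·896·503·2055 ≡ 1482 (mod 2339)
1636·1482 = 2424552 ≡ 1348 (mod 2339)
1348 ≡ 1348 (mod 2339), so the signature is genuine.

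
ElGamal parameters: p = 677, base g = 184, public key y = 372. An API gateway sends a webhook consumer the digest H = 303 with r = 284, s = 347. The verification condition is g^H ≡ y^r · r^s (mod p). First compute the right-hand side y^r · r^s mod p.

429

372^284 mod 677 = 516
284^347 mod 677 = 52
y^r · r^s ≡ 516·52 = 26832 ≡ 429 (mod 677)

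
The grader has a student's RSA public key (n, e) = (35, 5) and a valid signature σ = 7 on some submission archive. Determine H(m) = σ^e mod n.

Squares mod 35: σ^1≡7, σ^2≡14, σ^4≡21
5 = 4 + 1, so σ^5 ≡ 21·7 ≡ 7 (mod 35)

7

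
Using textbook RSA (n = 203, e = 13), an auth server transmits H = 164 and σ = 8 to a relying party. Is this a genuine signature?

forged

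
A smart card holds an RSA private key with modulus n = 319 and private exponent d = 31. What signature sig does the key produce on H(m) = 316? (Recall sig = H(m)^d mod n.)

(H(m))^2 ≡ 316^2 = 99856 ≡ 9
(H(m))^4 ≡ 9^2 = 81
(H(m))^8 ≡ 81^2 = 6561 ≡ 181
(H(m))^16 ≡ 181^2 = 32761 ≡ 223
31 = 16 + 8 + 4 + 2 + 1, so (H(m))^31 ≡ 223·181·81·9·316 ≡ 118 (mod 319)

118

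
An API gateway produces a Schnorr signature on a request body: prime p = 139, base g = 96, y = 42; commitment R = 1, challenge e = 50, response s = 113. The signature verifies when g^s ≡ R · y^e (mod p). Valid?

no

g^s mod p:
96^2 = 9216 ≡ 42
96^4 ≡ 42^2 = 1764 ≡ 96
96^8 ≡ 96^2 = 9216 ≡ 42
96^16 ≡ 42^2 = 1764 ≡ 96
96^32 ≡ 96^2 = 9216 ≡ 42
96^64 ≡ 42^2 = 1764 ≡ 96
113 = 64 + 32 + 16 + 1, so 96^113 ≡ 96·42·96·96 ≡ 42 (mod 139)
R · y^e mod p:
42^2 = 1764 ≡ 96
42^4 ≡ 96^2 = 9216 ≡ 42
42^8 ≡ 42^2 = 1764 ≡ 96
42^16 ≡ 96^2 = 9216 ≡ 42
42^32 ≡ 42^2 = 1764 ≡ 96
50 = 32 + 16 + 2, so 42^50 ≡ 96·42·96 ≡ 96 (mod 139)
1·96 = 96 ≡ 96 (mod 139)
42 ≠ 96; the check fails.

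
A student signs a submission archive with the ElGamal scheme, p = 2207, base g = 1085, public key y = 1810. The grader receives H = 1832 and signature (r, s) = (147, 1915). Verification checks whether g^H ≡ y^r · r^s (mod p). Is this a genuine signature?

genuine

Left side g^H mod p:
1085^2 = 1177225 ≡ 894
1085^4 ≡ 894^2 = 799236 ≡ 302
1085^8 ≡ 302^2 = 91204 ≡ 717
1085^16 ≡ 717^2 = 514089 ≡ 2065
1085^32 ≡ 2065^2 = 4264225 ≡ 301
1085^64 ≡ 301^2 = 90601 ≡ 114
1085^128 ≡ 114^2 = 12996 ≡ 1961
1085^256 ≡ 1961^2 = 3845521 ≡ 927
1085^512 ≡ 927^2 = 859329 ≡ 806
1085^1024 ≡ 806^2 = 649636 ≡ 778
1832 = 1024 + 512 + 256 + 32 + 8, so 1085^1832 ≡ 778·806·927·301·717 ≡ 66 (mod 2207)
Right side y^r · r^s mod p:
1810^2 = 3276100 ≡ 912
1810^4 ≡ 912^2 = 831744 ≡ 1912
1810^8 ≡ 1912^2 = 3655744 ≡ 952
1810^16 ≡ 952^2 = 906304 ≡ 1434
1810^32 ≡ 1434^2 = 2056356 ≡ 1639
1810^64 ≡ 1639^2 = 2686321 ≡ 402
1810^128 ≡ 402^2 = 161604 ≡ 493
147 = 128 + 16 + 2 + 1, so 1810^147 ≡ 493·1434·912·1810 ≡ 114 (mod 2207)
147^2 = 21609 ≡ 1746
147^4 ≡ 1746^2 = 3048516 ≡ 649
147^8 ≡ 649^2 = 421201 ≡ 1871
147^16 ≡ 1871^2 = 3500641 ≡ 339
147^32 ≡ 339^2 = 114921 ≡ 157
147^64 ≡ 157^2 = 24649 ≡ 372
147^128 ≡ 372^2 = 138384 ≡ 1550
147^256 ≡ 1550^2 = 2402500 ≡ 1284
147^512 ≡ 1284^2 = 1648656 ≡ 27
147^1024 ≡ 27^2 = 729
1915 = 1024 + 512 + 256 + 64 + 32 + 16 + 8 + 2 + 1, so 147^1915 ≡ 729·27·1284·372·157·339·1871·1746·147 ≡ 1046 (mod 2207)
114·1046 = 119244 ≡ 66 (mod 2207)
66 ≡ 66 (mod 2207), so the signature is genuine.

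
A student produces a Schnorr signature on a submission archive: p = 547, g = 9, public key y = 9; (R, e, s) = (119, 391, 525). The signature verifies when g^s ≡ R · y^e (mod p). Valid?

no

g^s mod p:
9^525 mod 547 = 1
R · y^e mod p:
9^391 mod 547 = 304
119·304 = 36176 ≡ 74 (mod 547)
1 ≠ 74; the check fails.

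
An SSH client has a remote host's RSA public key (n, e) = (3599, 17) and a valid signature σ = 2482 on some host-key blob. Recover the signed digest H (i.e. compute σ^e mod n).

971

σ^2 ≡ 2482^2 = 6160324 ≡ 2435
σ^4 ≡ 2435^2 = 5929225 ≡ 1672
σ^8 ≡ 1672^2 = 2795584 ≡ 2760
σ^16 ≡ 2760^2 = 7617600 ≡ 2116
17 = 16 + 1, so σ^17 ≡ 2116·2482 ≡ 971 (mod 3599)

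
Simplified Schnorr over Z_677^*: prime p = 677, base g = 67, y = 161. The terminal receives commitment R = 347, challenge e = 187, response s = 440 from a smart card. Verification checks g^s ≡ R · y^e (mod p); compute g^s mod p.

548

67^2 = 4489 ≡ 427
67^4 ≡ 427^2 = 182329 ≡ 216
67^8 ≡ 216^2 = 46656 ≡ 620
67^16 ≡ 620^2 = 384400 ≡ 541
67^32 ≡ 541^2 = 292681 ≡ 217
67^64 ≡ 217^2 = 47089 ≡ 376
67^128 ≡ 376^2 = 141376 ≡ 560
67^256 ≡ 560^2 = 313600 ≡ 149
440 = 256 + 128 + 32 + 16 + 8, so 67^440 ≡ 149·560·217·541·620 ≡ 548 (mod 677)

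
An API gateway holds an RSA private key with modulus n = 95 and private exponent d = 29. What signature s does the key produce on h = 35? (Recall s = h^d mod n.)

85

h^2 ≡ 35^2 = 1225 ≡ 85
h^4 ≡ 85^2 = 7225 ≡ 5
h^8 ≡ 5^2 = 25
h^16 ≡ 25^2 = 625 ≡ 55
29 = 16 + 8 + 4 + 1, so h^29 ≡ 55·25·5·35 ≡ 85 (mod 95)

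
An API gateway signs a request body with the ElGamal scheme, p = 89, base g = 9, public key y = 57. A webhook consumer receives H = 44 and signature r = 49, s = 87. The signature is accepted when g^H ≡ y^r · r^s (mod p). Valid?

Left side g^H mod p:
9^2 = 81
9^4 ≡ 81^2 = 6561 ≡ 64
9^8 ≡ 64^2 = 4096 ≡ 2
9^16 ≡ 2^2 = 4
9^32 ≡ 4^2 = 16
44 = 32 + 8 + 4, so 9^44 ≡ 16·2·64 ≡ 1 (mod 89)
Right side y^r · r^s mod p:
57^2 = 3249 ≡ 45
57^4 ≡ 45^2 = 2025 ≡ 67
57^8 ≡ 67^2 = 4489 ≡ 39
57^16 ≡ 39^2 = 1521 ≡ 8
57^32 ≡ 8^2 = 64
49 = 32 + 16 + 1, so 57^49 ≡ 64·8·57 ≡ 81 (mod 89)
49^2 = 2401 ≡ 87
49^4 ≡ 87^2 = 7569 ≡ 4
49^8 ≡ 4^2 = 16
49^16 ≡ 16^2 = 256 ≡ 78
49^32 ≡ 78^2 = 6084 ≡ 32
49^64 ≡ 32^2 = 1024 ≡ 45
87 = 64 + 16 + 4 + 2 + 1, so 49^87 ≡ 45·78·4·87·49 ≡ 20 (mod 89)
81·20 = 1620 ≡ 18 (mod 89)
1 ≠ 18, so verification fails.

no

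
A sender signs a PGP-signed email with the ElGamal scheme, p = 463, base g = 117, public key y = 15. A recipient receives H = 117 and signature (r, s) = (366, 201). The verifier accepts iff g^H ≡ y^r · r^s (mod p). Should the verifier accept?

accept

Left side g^H mod p:
117^2 = 13689 ≡ 262
117^4 ≡ 262^2 = 68644 ≡ 120
117^8 ≡ 120^2 = 14400 ≡ 47
117^16 ≡ 47^2 = 2209 ≡ 357
117^32 ≡ 357^2 = 127449 ≡ 124
117^64 ≡ 124^2 = 15376 ≡ 97
117 = 64 + 32 + 16 + 4 + 1, so 117^117 ≡ 97·124·357·120·117 ≡ 191 (mod 463)
Right side y^r · r^s mod p:
15^2 = 225
15^4 ≡ 225^2 = 50625 ≡ 158
15^8 ≡ 158^2 = 24964 ≡ 425
15^16 ≡ 425^2 = 180625 ≡ 55
15^32 ≡ 55^2 = 3025 ≡ 247
15^64 ≡ 247^2 = 61009 ≡ 356
15^128 ≡ 356^2 = 126736 ≡ 337
15^256 ≡ 337^2 = 113569 ≡ 134
366 = 256 + 64 + 32 + 8 + 4 + 2, so 15^366 ≡ 134·356·247·425·158·225 ≡ 134 (mod 463)
366^2 = 133956 ≡ 149
366^4 ≡ 149^2 = 22201 ≡ 440
366^8 ≡ 440^2 = 193600 ≡ 66
366^16 ≡ 66^2 = 4356 ≡ 189
366^32 ≡ 189^2 = 35721 ≡ 70
366^64 ≡ 70^2 = 4900 ≡ 270
366^128 ≡ 270^2 = 72900 ≡ 209
201 = 128 + 64 + 8 + 1, so 366^201 ≡ 209·270·66·366 ≡ 150 (mod 463)
134·150 = 20100 ≡ 191 (mod 463)
191 ≡ 191 (mod 463), so the signature is genuine.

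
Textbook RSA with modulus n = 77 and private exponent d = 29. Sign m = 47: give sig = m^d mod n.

m^2 ≡ 47^2 = 2209 ≡ 53
m^4 ≡ 53^2 = 2809 ≡ 37
m^8 ≡ 37^2 = 1369 ≡ 60
m^16 ≡ 60^2 = 3600 ≡ 58
29 = 16 + 8 + 4 + 1, so m^29 ≡ 58·60·37·47 ≡ 59 (mod 77)

59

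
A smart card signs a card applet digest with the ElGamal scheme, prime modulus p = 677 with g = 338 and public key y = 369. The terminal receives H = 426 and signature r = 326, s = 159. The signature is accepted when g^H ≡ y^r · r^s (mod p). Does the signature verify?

does not verify

Left side g^H mod p:
338^2 = 114244 ≡ 508
338^4 ≡ 508^2 = 258064 ≡ 127
338^8 ≡ 127^2 = 16129 ≡ 558
338^16 ≡ 558^2 = 311364 ≡ 621
338^32 ≡ 621^2 = 385641 ≡ 428
338^64 ≡ 428^2 = 183184 ≡ 394
338^128 ≡ 394^2 = 155236 ≡ 203
338^256 ≡ 203^2 = 41209 ≡ 589
426 = 256 + 128 + 32 + 8 + 2, so 338^426 ≡ 589·203·428·558·508 ≡ 467 (mod 677)
Right side y^r · r^s mod p:
369^2 = 136161 ≡ 84
369^4 ≡ 84^2 = 7056 ≡ 286
369^8 ≡ 286^2 = 81796 ≡ 556
369^16 ≡ 556^2 = 309136 ≡ 424
369^32 ≡ 424^2 = 179776 ≡ 371
369^64 ≡ 371^2 = 137641 ≡ 210
369^128 ≡ 210^2 = 44100 ≡ 95
369^256 ≡ 95^2 = 9025 ≡ 224
326 = 256 + 64 + 4 + 2, so 369^326 ≡ 224·210·286·84 ≡ 617 (mod 677)
326^2 = 106276 ≡ 664
326^4 ≡ 664^2 = 440896 ≡ 169
326^8 ≡ 169^2 = 28561 ≡ 127
326^16 ≡ 127^2 = 16129 ≡ 558
326^32 ≡ 558^2 = 311364 ≡ 621
326^64 ≡ 621^2 = 385641 ≡ 428
326^128 ≡ 428^2 = 183184 ≡ 394
159 = 128 + 16 + 8 + 4 + 2 + 1, so 326^159 ≡ 394·558·127·169·664·326 ≡ 32 (mod 677)
617·32 = 19744 ≡ 111 (mod 677)
467 ≠ 111, so verification fails.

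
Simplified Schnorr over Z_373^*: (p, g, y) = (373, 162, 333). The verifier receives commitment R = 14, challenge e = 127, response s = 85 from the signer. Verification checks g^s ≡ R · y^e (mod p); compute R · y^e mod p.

333^2 = 110889 ≡ 108
333^4 ≡ 108^2 = 11664 ≡ 101
333^8 ≡ 101^2 = 10201 ≡ 130
333^16 ≡ 130^2 = 16900 ≡ 115
333^32 ≡ 115^2 = 13225 ≡ 170
333^64 ≡ 170^2 = 28900 ≡ 179
127 = 64 + 32 + 16 + 8 + 4 + 2 + 1, so 333^127 ≡ 179·170·115·130·101·108·333 ≡ 290 (mod 373)
R · y^e ≡ 14·290 = 4060 ≡ 330 (mod 373)

330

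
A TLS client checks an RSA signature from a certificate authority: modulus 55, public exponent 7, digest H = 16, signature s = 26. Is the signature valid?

valid

s^7 mod 55 = 16
s^7 mod 55 = 16 matches H.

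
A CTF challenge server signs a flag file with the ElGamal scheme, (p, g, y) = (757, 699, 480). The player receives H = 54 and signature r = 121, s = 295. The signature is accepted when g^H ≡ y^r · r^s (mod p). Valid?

Left side g^H mod p:
699^54 mod 757 = 630
Right side y^r · r^s mod p:
480^121 mod 757 = 343
121^295 mod 757 = 637
343·637 = 218491 ≡ 475 (mod 757)
630 ≠ 475, so verification fails.

no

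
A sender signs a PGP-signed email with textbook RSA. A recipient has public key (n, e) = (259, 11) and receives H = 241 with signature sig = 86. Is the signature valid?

invalid

sig^2 ≡ 86^2 = 7396 ≡ 144
sig^4 ≡ 144^2 = 20736 ≡ 16
sig^8 ≡ 16^2 = 256
11 = 8 + 2 + 1, so sig^11 ≡ 256·144·86 ≡ 144 (mod 259)
144 ≠ 241, so verification fails.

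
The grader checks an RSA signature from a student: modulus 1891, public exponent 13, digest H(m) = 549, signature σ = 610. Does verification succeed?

passes

σ^13 mod 1891 = 549
σ^13 mod 1891 = 549 matches H(m).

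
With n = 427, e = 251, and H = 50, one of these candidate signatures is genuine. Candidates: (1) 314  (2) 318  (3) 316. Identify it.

3

Candidate 1: Squares mod 427: 314^1≡314, 314^2≡386, 314^4≡400, 314^8≡302, 314^16≡253, 314^32≡386, 314^64≡400, 314^128≡302; 251 = 128 + 64 + 32 + 16 + 8 + 2 + 1, so 314^251 ≡ 302·400·386·253·302·386·314 ≡ 314 (mod 427)
Candidate 2: Squares mod 427: 318^1≡318, 318^2≡352, 318^4≡74, 318^8≡352, 318^16≡74, 318^32≡352, 318^64≡74, 318^128≡352; 251 = 128 + 64 + 32 + 16 + 8 + 2 + 1, so 318^251 ≡ 352·74·352·74·352·352·318 ≡ 47 (mod 427)
Candidate 3: Squares mod 427: 316^1≡316, 316^2≡365, 316^4≡1, 316^8≡1, 316^16≡1, 316^32≡1, 316^64≡1, 316^128≡1; 251 = 128 + 64 + 32 + 16 + 8 + 2 + 1, so 316^251 ≡ 1·1·1·1·1·365·316 ≡ 50 (mod 427)
  → matches H = 50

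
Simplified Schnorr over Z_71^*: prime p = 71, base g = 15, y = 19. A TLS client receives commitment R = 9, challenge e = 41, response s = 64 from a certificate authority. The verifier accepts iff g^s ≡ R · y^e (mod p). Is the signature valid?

g^s mod p:
Squares mod 71: 15^1≡15, 15^2≡12, 15^4≡2, 15^8≡4, 15^16≡16, 15^32≡43, 15^64≡3
15^64 ≡ 3 (mod 71)
R · y^e mod p:
Squares mod 71: 19^1≡19, 19^2≡6, 19^4≡36, 19^8≡18, 19^16≡40, 19^32≡38
41 = 32 + 8 + 1, so 19^41 ≡ 38·18·19 ≡ 3 (mod 71)
9·3 = 27 ≡ 27 (mod 71)
3 ≠ 27; the check fails.

invalid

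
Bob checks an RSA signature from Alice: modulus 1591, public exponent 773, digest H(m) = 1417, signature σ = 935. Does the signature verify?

does not verify

σ^2 ≡ 935^2 = 874225 ≡ 766
σ^4 ≡ 766^2 = 586756 ≡ 1268
σ^8 ≡ 1268^2 = 1607824 ≡ 914
σ^16 ≡ 914^2 = 835396 ≡ 121
σ^32 ≡ 121^2 = 14641 ≡ 322
σ^64 ≡ 322^2 = 103684 ≡ 269
σ^128 ≡ 269^2 = 72361 ≡ 766
σ^256 ≡ 766^2 = 586756 ≡ 1268
σ^512 ≡ 1268^2 = 1607824 ≡ 914
773 = 512 + 256 + 4 + 1, so σ^773 ≡ 914·1268·1268·935 ≡ 174 (mod 1591)
174 ≠ 1417, so verification fails.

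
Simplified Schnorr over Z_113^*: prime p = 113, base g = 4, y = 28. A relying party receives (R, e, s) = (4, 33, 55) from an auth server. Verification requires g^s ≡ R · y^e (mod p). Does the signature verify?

g^s mod p:
4^2 = 16
4^4 ≡ 16^2 = 256 ≡ 30
4^8 ≡ 30^2 = 900 ≡ 109
4^16 ≡ 109^2 = 11881 ≡ 16
4^32 ≡ 16^2 = 256 ≡ 30
55 = 32 + 16 + 4 + 2 + 1, so 4^55 ≡ 30·16·30·16·4 ≡ 85 (mod 113)
R · y^e mod p:
28^2 = 784 ≡ 106
28^4 ≡ 106^2 = 11236 ≡ 49
28^8 ≡ 49^2 = 2401 ≡ 28
28^16 ≡ 28^2 = 784 ≡ 106
28^32 ≡ 106^2 = 11236 ≡ 49
33 = 32 + 1, so 28^33 ≡ 49·28 ≡ 16 (mod 113)
4·16 = 64 ≡ 64 (mod 113)
85 ≠ 64; the check fails.

does not verify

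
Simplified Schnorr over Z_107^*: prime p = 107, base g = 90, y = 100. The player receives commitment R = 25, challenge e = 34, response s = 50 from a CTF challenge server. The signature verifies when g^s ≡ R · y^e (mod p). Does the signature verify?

g^s mod p:
90^2 = 8100 ≡ 75
90^4 ≡ 75^2 = 5625 ≡ 61
90^8 ≡ 61^2 = 3721 ≡ 83
90^16 ≡ 83^2 = 6889 ≡ 41
90^32 ≡ 41^2 = 1681 ≡ 76
50 = 32 + 16 + 2, so 90^50 ≡ 76·41·75 ≡ 12 (mod 107)
R · y^e mod p:
100^2 = 10000 ≡ 49
100^4 ≡ 49^2 = 2401 ≡ 47
100^8 ≡ 47^2 = 2209 ≡ 69
100^16 ≡ 69^2 = 4761 ≡ 53
100^32 ≡ 53^2 = 2809 ≡ 27
34 = 32 + 2, so 100^34 ≡ 27·49 ≡ 39 (mod 107)
25·39 = 975 ≡ 12 (mod 107)
12 ≡ 12 (mod 107); signature holds.

verifies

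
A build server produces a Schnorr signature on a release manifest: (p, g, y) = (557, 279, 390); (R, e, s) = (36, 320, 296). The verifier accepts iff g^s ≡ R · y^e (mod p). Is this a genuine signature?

forged

g^s mod p:
Squares mod 557: 279^1≡279, 279^2≡418, 279^4≡383, 279^8≡198, 279^16≡214, 279^32≡122, 279^64≡402, 279^128≡74, 279^256≡463
296 = 256 + 32 + 8, so 279^296 ≡ 463·122·198 ≡ 225 (mod 557)
R · y^e mod p:
Squares mod 557: 390^1≡390, 390^2≡39, 390^4≡407, 390^8≡220, 390^16≡498, 390^32≡139, 390^64≡383, 390^128≡198, 390^256≡214
320 = 256 + 64, so 390^320 ≡ 214·383 ≡ 83 (mod 557)
36·83 = 2988 ≡ 203 (mod 557)
225 ≠ 203; the check fails.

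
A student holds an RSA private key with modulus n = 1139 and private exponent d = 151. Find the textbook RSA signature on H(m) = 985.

458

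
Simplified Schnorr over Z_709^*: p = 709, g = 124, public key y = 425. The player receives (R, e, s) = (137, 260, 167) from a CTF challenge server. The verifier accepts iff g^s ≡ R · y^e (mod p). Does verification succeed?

g^s mod p:
124^2 = 15376 ≡ 487
124^4 ≡ 487^2 = 237169 ≡ 363
124^8 ≡ 363^2 = 131769 ≡ 604
124^16 ≡ 604^2 = 364816 ≡ 390
124^32 ≡ 390^2 = 152100 ≡ 374
124^64 ≡ 374^2 = 139876 ≡ 203
124^128 ≡ 203^2 = 41209 ≡ 87
167 = 128 + 32 + 4 + 2 + 1, so 124^167 ≡ 87·374·363·487·124 ≡ 659 (mod 709)
R · y^e mod p:
425^2 = 180625 ≡ 539
425^4 ≡ 539^2 = 290521 ≡ 540
425^8 ≡ 540^2 = 291600 ≡ 201
425^16 ≡ 201^2 = 40401 ≡ 697
425^32 ≡ 697^2 = 485809 ≡ 144
425^64 ≡ 144^2 = 20736 ≡ 175
425^128 ≡ 175^2 = 30625 ≡ 138
425^256 ≡ 138^2 = 19044 ≡ 610
260 = 256 + 4, so 425^260 ≡ 610·540 ≡ 424 (mod 709)
137·424 = 58088 ≡ 659 (mod 709)
659 ≡ 659 (mod 709); signature holds.

passes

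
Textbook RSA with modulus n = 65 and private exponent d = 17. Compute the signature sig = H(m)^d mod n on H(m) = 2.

32

(H(m))^2 ≡ 2^2 = 4
(H(m))^4 ≡ 4^2 = 16
(H(m))^8 ≡ 16^2 = 256 ≡ 61
(H(m))^16 ≡ 61^2 = 3721 ≡ 16
17 = 16 + 1, so (H(m))^17 ≡ 16·2 ≡ 32 (mod 65)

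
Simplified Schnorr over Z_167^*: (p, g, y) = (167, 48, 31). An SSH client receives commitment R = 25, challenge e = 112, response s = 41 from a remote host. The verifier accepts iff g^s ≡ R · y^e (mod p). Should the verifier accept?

accept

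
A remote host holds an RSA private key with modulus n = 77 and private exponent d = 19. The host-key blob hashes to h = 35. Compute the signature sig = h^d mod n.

28

Squares mod 77: h^1≡35, h^2≡70, h^4≡49, h^8≡14, h^16≡42
19 = 16 + 2 + 1, so h^19 ≡ 42·70·35 ≡ 28 (mod 77)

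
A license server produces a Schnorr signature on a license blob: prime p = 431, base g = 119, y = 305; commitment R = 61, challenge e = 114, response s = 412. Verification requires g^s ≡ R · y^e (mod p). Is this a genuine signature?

g^s mod p:
Squares mod 431: 119^1≡119, 119^2≡369, 119^4≡396, 119^8≡363, 119^16≡314, 119^32≡328, 119^64≡265, 119^128≡403, 119^256≡353
412 = 256 + 128 + 16 + 8 + 4, so 119^412 ≡ 353·403·314·363·396 ≡ 307 (mod 431)
R · y^e mod p:
Squares mod 431: 305^1≡305, 305^2≡360, 305^4≡300, 305^8≡352, 305^16≡207, 305^32≡180, 305^64≡75
114 = 64 + 32 + 16 + 2, so 305^114 ≡ 75·180·207·360 ≡ 57 (mod 431)
61·57 = 3477 ≡ 29 (mod 431)
307 ≠ 29; the check fails.

forged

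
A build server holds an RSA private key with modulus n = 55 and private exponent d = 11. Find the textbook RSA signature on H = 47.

3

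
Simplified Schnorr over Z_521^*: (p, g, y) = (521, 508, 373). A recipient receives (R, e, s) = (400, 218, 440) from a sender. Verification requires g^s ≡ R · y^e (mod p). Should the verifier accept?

accept

g^s mod p:
Squares mod 521: 508^1≡508, 508^2≡169, 508^4≡427, 508^8≡500, 508^16≡441, 508^32≡148, 508^64≡22, 508^128≡484, 508^256≡327
440 = 256 + 128 + 32 + 16 + 8, so 508^440 ≡ 327·484·148·441·500 ≡ 320 (mod 521)
R · y^e mod p:
Squares mod 521: 373^1≡373, 373^2≡22, 373^4≡484, 373^8≡327, 373^16≡124, 373^32≡267, 373^64≡433, 373^128≡450
218 = 128 + 64 + 16 + 8 + 2, so 373^218 ≡ 450·433·124·327·22 ≡ 105 (mod 521)
400·105 = 42000 ≡ 320 (mod 521)
320 ≡ 320 (mod 521); signature holds.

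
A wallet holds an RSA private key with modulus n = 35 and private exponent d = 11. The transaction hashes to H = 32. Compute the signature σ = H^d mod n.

H^11 mod 35 = 23

23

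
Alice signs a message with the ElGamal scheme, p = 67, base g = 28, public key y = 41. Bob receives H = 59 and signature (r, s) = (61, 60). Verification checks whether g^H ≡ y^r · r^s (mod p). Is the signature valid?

Left side g^H mod p:
28^2 = 784 ≡ 47
28^4 ≡ 47^2 = 2209 ≡ 65
28^8 ≡ 65^2 = 4225 ≡ 4
28^16 ≡ 4^2 = 16
28^32 ≡ 16^2 = 256 ≡ 55
59 = 32 + 16 + 8 + 2 + 1, so 28^59 ≡ 55·16·4·47·28 ≡ 7 (mod 67)
Right side y^r · r^s mod p:
41^2 = 1681 ≡ 6
41^4 ≡ 6^2 = 36
41^8 ≡ 36^2 = 1296 ≡ 23
41^16 ≡ 23^2 = 529 ≡ 60
41^32 ≡ 60^2 = 3600 ≡ 49
61 = 32 + 16 + 8 + 4 + 1, so 41^61 ≡ 49·60·23·36·41 ≡ 34 (mod 67)
61^2 = 3721 ≡ 36
61^4 ≡ 36^2 = 1296 ≡ 23
61^8 ≡ 23^2 = 529 ≡ 60
61^16 ≡ 60^2 = 3600 ≡ 49
61^32 ≡ 49^2 = 2401 ≡ 56
60 = 32 + 16 + 8 + 4, so 61^60 ≡ 56·49·60·23 ≡ 14 (mod 67)
34·14 = 476 ≡ 7 (mod 67)
7 ≡ 7 (mod 67), so the signature is genuine.

valid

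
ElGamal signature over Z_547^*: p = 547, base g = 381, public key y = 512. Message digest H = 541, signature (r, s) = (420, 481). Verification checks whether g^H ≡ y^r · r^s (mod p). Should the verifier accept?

Left side g^H mod p:
Squares mod 547: 381^1≡381, 381^2≡206, 381^4≡317, 381^8≡388, 381^16≡119, 381^32≡486, 381^64≡439, 381^128≡177, 381^256≡150, 381^512≡73
541 = 512 + 16 + 8 + 4 + 1, so 381^541 ≡ 73·119·388·317·381 ≡ 363 (mod 547)
Right side y^r · r^s mod p:
Squares mod 547: 512^1≡512, 512^2≡131, 512^4≡204, 512^8≡44, 512^16≡295, 512^32≡52, 512^64≡516, 512^128≡414, 512^256≡185
420 = 256 + 128 + 32 + 4, so 512^420 ≡ 185·414·52·204 ≡ 509 (mod 547)
Squares mod 547: 420^1≡420, 420^2≡266, 420^4≡193, 420^8≡53, 420^16≡74, 420^32≡6, 420^64≡36, 420^128≡202, 420^256≡326
481 = 256 + 128 + 64 + 32 + 1, so 420^481 ≡ 326·202·36·6·420 ≡ 120 (mod 547)
509·120 = 61080 ≡ 363 (mod 547)
363 ≡ 363 (mod 547), so the signature is genuine.

accept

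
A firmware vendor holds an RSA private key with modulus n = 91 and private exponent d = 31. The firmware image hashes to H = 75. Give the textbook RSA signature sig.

75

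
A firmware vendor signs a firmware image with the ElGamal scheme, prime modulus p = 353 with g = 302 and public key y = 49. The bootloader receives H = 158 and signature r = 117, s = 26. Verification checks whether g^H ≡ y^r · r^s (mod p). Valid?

no

Left side g^H mod p:
Squares mod 353: 302^1≡302, 302^2≡130, 302^4≡309, 302^8≡171, 302^16≡295, 302^32≡187, 302^64≡22, 302^128≡131
158 = 128 + 16 + 8 + 4 + 2, so 302^158 ≡ 131·295·171·309·130 ≡ 164 (mod 353)
Right side y^r · r^s mod p:
Squares mod 353: 49^1≡49, 49^2≡283, 49^4≡311, 49^8≡352, 49^16≡1, 49^32≡1, 49^64≡1
117 = 64 + 32 + 16 + 4 + 1, so 49^117 ≡ 1·1·1·311·49 ≡ 60 (mod 353)
Squares mod 353: 117^1≡117, 117^2≡275, 117^4≡83, 117^8≡182, 117^16≡295
26 = 16 + 8 + 2, so 117^26 ≡ 295·182·275 ≡ 172 (mod 353)
60·172 = 10320 ≡ 83 (mod 353)
164 ≠ 83, so verification fails.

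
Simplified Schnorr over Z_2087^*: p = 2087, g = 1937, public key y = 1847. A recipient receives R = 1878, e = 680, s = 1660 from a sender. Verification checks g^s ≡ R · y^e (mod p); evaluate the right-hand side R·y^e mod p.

948

Squares mod 2087: 1847^1≡1847, 1847^2≡1251, 1847^4≡1838, 1847^8≡1478, 1847^16≡1482, 1847^32≡800, 1847^64≡1378, 1847^128≡1801, 1847^256≡403, 1847^512≡1710
680 = 512 + 128 + 32 + 8, so 1847^680 ≡ 1710·1801·800·1478 ≡ 1014 (mod 2087)
R · y^e ≡ 1878·1014 = 1904292 ≡ 948 (mod 2087)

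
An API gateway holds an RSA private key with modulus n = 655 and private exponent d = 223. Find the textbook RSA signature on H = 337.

598

H^2 ≡ 337^2 = 113569 ≡ 254
H^4 ≡ 254^2 = 64516 ≡ 326
H^8 ≡ 326^2 = 106276 ≡ 166
H^16 ≡ 166^2 = 27556 ≡ 46
H^32 ≡ 46^2 = 2116 ≡ 151
H^64 ≡ 151^2 = 22801 ≡ 531
H^128 ≡ 531^2 = 281961 ≡ 311
223 = 128 + 64 + 16 + 8 + 4 + 2 + 1, so H^223 ≡ 311·531·46·166·326·254·337 ≡ 598 (mod 655)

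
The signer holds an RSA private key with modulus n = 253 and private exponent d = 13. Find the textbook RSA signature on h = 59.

h^2 ≡ 59^2 = 3481 ≡ 192
h^4 ≡ 192^2 = 36864 ≡ 179
h^8 ≡ 179^2 = 32041 ≡ 163
13 = 8 + 4 + 1, so h^13 ≡ 163·179·59 ≡ 31 (mod 253)

31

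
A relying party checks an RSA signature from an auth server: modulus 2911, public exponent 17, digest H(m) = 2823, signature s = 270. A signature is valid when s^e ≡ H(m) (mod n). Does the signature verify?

verifies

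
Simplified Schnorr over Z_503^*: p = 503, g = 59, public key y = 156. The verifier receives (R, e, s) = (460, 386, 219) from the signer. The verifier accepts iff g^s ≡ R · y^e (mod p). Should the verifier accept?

reject

g^s mod p:
Squares mod 503: 59^1≡59, 59^2≡463, 59^4≡91, 59^8≡233, 59^16≡468, 59^32≡219, 59^64≡176, 59^128≡293
219 = 128 + 64 + 16 + 8 + 2 + 1, so 59^219 ≡ 293·176·468·233·463·59 ≡ 147 (mod 503)
R · y^e mod p:
Squares mod 503: 156^1≡156, 156^2≡192, 156^4≡145, 156^8≡402, 156^16≡141, 156^32≡264, 156^64≡282, 156^128≡50, 156^256≡488
386 = 256 + 128 + 2, so 156^386 ≡ 488·50·192 ≡ 361 (mod 503)
460·361 = 166060 ≡ 70 (mod 503)
147 ≠ 70; the check fails.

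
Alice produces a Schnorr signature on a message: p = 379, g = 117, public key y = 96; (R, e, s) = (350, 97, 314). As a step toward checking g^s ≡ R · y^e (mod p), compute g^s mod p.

117^2 = 13689 ≡ 45
117^4 ≡ 45^2 = 2025 ≡ 130
117^8 ≡ 130^2 = 16900 ≡ 224
117^16 ≡ 224^2 = 50176 ≡ 148
117^32 ≡ 148^2 = 21904 ≡ 301
117^64 ≡ 301^2 = 90601 ≡ 20
117^128 ≡ 20^2 = 400 ≡ 21
117^256 ≡ 21^2 = 441 ≡ 62
314 = 256 + 32 + 16 + 8 + 2, so 117^314 ≡ 62·301·148·224·45 ≡ 19 (mod 379)

19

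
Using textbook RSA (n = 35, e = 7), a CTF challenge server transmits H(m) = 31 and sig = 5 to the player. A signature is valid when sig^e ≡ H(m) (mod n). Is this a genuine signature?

Squares mod 35: sig^1≡5, sig^2≡25, sig^4≡30
7 = 4 + 2 + 1, so sig^7 ≡ 30·25·5 ≡ 5 (mod 35)
The recovered value 5 does not match the digest 31.

forged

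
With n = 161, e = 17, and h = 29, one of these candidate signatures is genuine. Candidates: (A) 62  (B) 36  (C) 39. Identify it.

B

Candidate A: Squares mod 161: 62^1≡62, 62^2≡141, 62^4≡78, 62^8≡127, 62^16≡29; 17 = 16 + 1, so 62^17 ≡ 29·62 ≡ 27 (mod 161)
Candidate B: Squares mod 161: 36^1≡36, 36^2≡8, 36^4≡64, 36^8≡71, 36^16≡50; 17 = 16 + 1, so 36^17 ≡ 50·36 ≡ 29 (mod 161)
  → matches h = 29
Candidate C: Squares mod 161: 39^1≡39, 39^2≡72, 39^4≡32, 39^8≡58, 39^16≡144; 17 = 16 + 1, so 39^17 ≡ 144·39 ≡ 142 (mod 161)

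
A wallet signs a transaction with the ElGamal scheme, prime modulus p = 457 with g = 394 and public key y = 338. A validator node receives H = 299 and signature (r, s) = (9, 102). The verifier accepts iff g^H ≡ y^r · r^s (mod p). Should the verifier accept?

reject

Left side g^H mod p:
Squares mod 457: 394^1≡394, 394^2≡313, 394^4≡171, 394^8≡450, 394^16≡49, 394^32≡116, 394^64≡203, 394^128≡79, 394^256≡300
299 = 256 + 32 + 8 + 2 + 1, so 394^299 ≡ 300·116·450·313·394 ≡ 378 (mod 457)
Right side y^r · r^s mod p:
Squares mod 457: 338^1≡338, 338^2≡451, 338^4≡36, 338^8≡382
9 = 8 + 1, so 338^9 ≡ 382·338 ≡ 242 (mod 457)
Squares mod 457: 9^1≡9, 9^2≡81, 9^4≡163, 9^8≡63, 9^16≡313, 9^32≡171, 9^64≡450
102 = 64 + 32 + 4 + 2, so 9^102 ≡ 450·171·163·81 ≡ 440 (mod 457)
242·440 = 106480 ≡ 456 (mod 457)
378 ≠ 456, so verification fails.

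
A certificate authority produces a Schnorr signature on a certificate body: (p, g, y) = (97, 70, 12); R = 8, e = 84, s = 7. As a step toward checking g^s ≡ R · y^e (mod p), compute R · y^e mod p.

18

Squares mod 97: 12^1≡12, 12^2≡47, 12^4≡75, 12^8≡96, 12^16≡1, 12^32≡1, 12^64≡1
84 = 64 + 16 + 4, so 12^84 ≡ 1·1·75 ≡ 75 (mod 97)
R · y^e ≡ 8·75 = 600 ≡ 18 (mod 97)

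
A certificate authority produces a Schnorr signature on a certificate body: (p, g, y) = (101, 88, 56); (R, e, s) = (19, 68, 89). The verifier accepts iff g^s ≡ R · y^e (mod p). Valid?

g^s mod p:
88^2 = 7744 ≡ 68
88^4 ≡ 68^2 = 4624 ≡ 79
88^8 ≡ 79^2 = 6241 ≡ 80
88^16 ≡ 80^2 = 6400 ≡ 37
88^32 ≡ 37^2 = 1369 ≡ 56
88^64 ≡ 56^2 = 3136 ≡ 5
89 = 64 + 16 + 8 + 1, so 88^89 ≡ 5·37·80·88 ≡ 5 (mod 101)
R · y^e mod p:
56^2 = 3136 ≡ 5
56^4 ≡ 5^2 = 25
56^8 ≡ 25^2 = 625 ≡ 19
56^16 ≡ 19^2 = 361 ≡ 58
56^32 ≡ 58^2 = 3364 ≡ 31
56^64 ≡ 31^2 = 961 ≡ 52
68 = 64 + 4, so 56^68 ≡ 52·25 ≡ 88 (mod 101)
19·88 = 1672 ≡ 56 (mod 101)
5 ≠ 56; the check fails.

no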